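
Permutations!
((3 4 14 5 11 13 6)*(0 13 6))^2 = ((0 13)(3 4 14 5 11 6))^2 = (3 14 11)(4 5 6)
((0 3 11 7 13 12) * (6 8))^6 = (13)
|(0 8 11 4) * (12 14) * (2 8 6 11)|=4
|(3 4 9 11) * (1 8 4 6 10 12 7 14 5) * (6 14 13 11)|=13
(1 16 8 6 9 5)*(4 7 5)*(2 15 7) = [0, 16, 15, 3, 2, 1, 9, 5, 6, 4, 10, 11, 12, 13, 14, 7, 8] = (1 16 8 6 9 4 2 15 7 5)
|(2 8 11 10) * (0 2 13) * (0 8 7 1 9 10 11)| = |(0 2 7 1 9 10 13 8)| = 8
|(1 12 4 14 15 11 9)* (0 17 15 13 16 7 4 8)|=|(0 17 15 11 9 1 12 8)(4 14 13 16 7)|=40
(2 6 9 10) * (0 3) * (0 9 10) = (0 3 9)(2 6 10) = [3, 1, 6, 9, 4, 5, 10, 7, 8, 0, 2]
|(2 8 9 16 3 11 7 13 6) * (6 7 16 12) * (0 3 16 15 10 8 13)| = 12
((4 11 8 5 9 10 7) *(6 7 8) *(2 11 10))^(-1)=((2 11 6 7 4 10 8 5 9))^(-1)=(2 9 5 8 10 4 7 6 11)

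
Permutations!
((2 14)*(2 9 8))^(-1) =(2 8 9 14)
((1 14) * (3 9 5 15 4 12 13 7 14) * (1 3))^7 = (3 7 12 15 9 14 13 4 5) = ((3 9 5 15 4 12 13 7 14))^7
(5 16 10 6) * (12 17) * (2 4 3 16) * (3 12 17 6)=(17)(2 4 12 6 5)(3 16 10)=[0, 1, 4, 16, 12, 2, 5, 7, 8, 9, 3, 11, 6, 13, 14, 15, 10, 17]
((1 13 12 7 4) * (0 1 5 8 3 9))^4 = ((0 1 13 12 7 4 5 8 3 9))^4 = (0 7 3 13 5)(1 4 9 12 8)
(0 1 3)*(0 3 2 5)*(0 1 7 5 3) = [7, 2, 3, 0, 4, 1, 6, 5] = (0 7 5 1 2 3)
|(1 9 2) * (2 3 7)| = 5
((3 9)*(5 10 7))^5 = (3 9)(5 7 10)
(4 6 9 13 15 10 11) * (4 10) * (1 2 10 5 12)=(1 2 10 11 5 12)(4 6 9 13 15)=[0, 2, 10, 3, 6, 12, 9, 7, 8, 13, 11, 5, 1, 15, 14, 4]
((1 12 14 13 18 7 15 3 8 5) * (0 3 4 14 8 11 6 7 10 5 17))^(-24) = ((0 3 11 6 7 15 4 14 13 18 10 5 1 12 8 17))^(-24) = (0 13)(1 7)(3 18)(4 8)(5 6)(10 11)(12 15)(14 17)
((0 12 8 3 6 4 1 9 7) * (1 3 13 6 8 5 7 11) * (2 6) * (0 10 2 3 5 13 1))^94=(0 9 8 13)(1 3 12 11)(2 7 4)(5 6 10)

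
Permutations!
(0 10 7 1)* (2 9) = (0 10 7 1)(2 9) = [10, 0, 9, 3, 4, 5, 6, 1, 8, 2, 7]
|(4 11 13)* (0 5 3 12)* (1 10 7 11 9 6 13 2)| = |(0 5 3 12)(1 10 7 11 2)(4 9 6 13)| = 20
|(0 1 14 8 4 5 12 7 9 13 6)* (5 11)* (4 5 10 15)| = 20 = |(0 1 14 8 5 12 7 9 13 6)(4 11 10 15)|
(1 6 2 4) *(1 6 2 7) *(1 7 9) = (1 2 4 6 9) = [0, 2, 4, 3, 6, 5, 9, 7, 8, 1]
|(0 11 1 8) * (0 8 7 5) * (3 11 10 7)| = 12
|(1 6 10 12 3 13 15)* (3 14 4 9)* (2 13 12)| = 30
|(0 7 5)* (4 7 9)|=|(0 9 4 7 5)|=5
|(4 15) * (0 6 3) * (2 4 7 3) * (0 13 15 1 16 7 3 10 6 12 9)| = 21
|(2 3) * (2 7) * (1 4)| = 6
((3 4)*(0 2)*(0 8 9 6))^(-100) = ((0 2 8 9 6)(3 4))^(-100) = (9)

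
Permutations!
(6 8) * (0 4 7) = (0 4 7)(6 8) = [4, 1, 2, 3, 7, 5, 8, 0, 6]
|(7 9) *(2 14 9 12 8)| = |(2 14 9 7 12 8)| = 6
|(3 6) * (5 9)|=2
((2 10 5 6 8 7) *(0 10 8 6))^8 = ((0 10 5)(2 8 7))^8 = (0 5 10)(2 7 8)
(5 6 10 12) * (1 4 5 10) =(1 4 5 6)(10 12) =[0, 4, 2, 3, 5, 6, 1, 7, 8, 9, 12, 11, 10]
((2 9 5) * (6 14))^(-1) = (2 5 9)(6 14) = ((2 9 5)(6 14))^(-1)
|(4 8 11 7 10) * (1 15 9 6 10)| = |(1 15 9 6 10 4 8 11 7)| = 9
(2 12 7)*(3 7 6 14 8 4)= (2 12 6 14 8 4 3 7)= [0, 1, 12, 7, 3, 5, 14, 2, 4, 9, 10, 11, 6, 13, 8]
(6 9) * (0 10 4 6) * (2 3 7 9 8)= (0 10 4 6 8 2 3 7 9)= [10, 1, 3, 7, 6, 5, 8, 9, 2, 0, 4]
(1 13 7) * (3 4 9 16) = (1 13 7)(3 4 9 16) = [0, 13, 2, 4, 9, 5, 6, 1, 8, 16, 10, 11, 12, 7, 14, 15, 3]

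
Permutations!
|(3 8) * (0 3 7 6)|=5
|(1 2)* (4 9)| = |(1 2)(4 9)| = 2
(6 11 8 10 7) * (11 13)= (6 13 11 8 10 7)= [0, 1, 2, 3, 4, 5, 13, 6, 10, 9, 7, 8, 12, 11]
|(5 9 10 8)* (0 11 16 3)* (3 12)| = |(0 11 16 12 3)(5 9 10 8)| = 20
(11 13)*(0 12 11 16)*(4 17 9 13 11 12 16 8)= (0 16)(4 17 9 13 8)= [16, 1, 2, 3, 17, 5, 6, 7, 4, 13, 10, 11, 12, 8, 14, 15, 0, 9]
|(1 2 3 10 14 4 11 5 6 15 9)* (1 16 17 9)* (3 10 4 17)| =13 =|(1 2 10 14 17 9 16 3 4 11 5 6 15)|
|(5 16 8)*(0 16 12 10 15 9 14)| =|(0 16 8 5 12 10 15 9 14)| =9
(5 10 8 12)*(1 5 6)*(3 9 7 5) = (1 3 9 7 5 10 8 12 6) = [0, 3, 2, 9, 4, 10, 1, 5, 12, 7, 8, 11, 6]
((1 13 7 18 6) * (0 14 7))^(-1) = (0 13 1 6 18 7 14)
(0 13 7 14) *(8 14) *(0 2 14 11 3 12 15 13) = (2 14)(3 12 15 13 7 8 11) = [0, 1, 14, 12, 4, 5, 6, 8, 11, 9, 10, 3, 15, 7, 2, 13]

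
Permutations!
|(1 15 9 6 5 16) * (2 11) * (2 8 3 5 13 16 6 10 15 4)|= |(1 4 2 11 8 3 5 6 13 16)(9 10 15)|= 30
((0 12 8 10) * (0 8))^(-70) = (12)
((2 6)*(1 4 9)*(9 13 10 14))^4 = ((1 4 13 10 14 9)(2 6))^4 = (1 14 13)(4 9 10)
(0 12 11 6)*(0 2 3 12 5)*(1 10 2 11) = (0 5)(1 10 2 3 12)(6 11) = [5, 10, 3, 12, 4, 0, 11, 7, 8, 9, 2, 6, 1]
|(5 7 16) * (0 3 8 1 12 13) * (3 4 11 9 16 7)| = |(0 4 11 9 16 5 3 8 1 12 13)| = 11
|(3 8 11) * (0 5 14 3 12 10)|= |(0 5 14 3 8 11 12 10)|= 8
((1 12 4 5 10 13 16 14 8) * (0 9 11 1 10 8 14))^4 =(0 12 10 9 4 13 11 5 16 1 8)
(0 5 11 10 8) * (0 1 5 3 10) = [3, 5, 2, 10, 4, 11, 6, 7, 1, 9, 8, 0] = (0 3 10 8 1 5 11)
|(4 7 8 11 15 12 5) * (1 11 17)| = |(1 11 15 12 5 4 7 8 17)| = 9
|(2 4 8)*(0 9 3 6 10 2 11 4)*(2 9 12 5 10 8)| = |(0 12 5 10 9 3 6 8 11 4 2)| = 11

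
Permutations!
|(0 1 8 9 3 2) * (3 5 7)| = 8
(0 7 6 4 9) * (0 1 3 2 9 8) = [7, 3, 9, 2, 8, 5, 4, 6, 0, 1] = (0 7 6 4 8)(1 3 2 9)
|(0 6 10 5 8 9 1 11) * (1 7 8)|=|(0 6 10 5 1 11)(7 8 9)|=6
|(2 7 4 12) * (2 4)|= 2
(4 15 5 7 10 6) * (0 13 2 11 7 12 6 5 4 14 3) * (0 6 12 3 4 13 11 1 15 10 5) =(0 11 7 5 3 6 14 4 10)(1 15 13 2) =[11, 15, 1, 6, 10, 3, 14, 5, 8, 9, 0, 7, 12, 2, 4, 13]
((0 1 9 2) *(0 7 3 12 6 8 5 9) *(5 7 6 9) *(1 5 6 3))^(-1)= (0 1 7 8 6 5)(2 9 12 3)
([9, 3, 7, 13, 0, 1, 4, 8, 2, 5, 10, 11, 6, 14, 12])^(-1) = [4, 5, 8, 1, 6, 9, 12, 2, 7, 0, 10, 11, 14, 3, 13]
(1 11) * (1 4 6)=(1 11 4 6)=[0, 11, 2, 3, 6, 5, 1, 7, 8, 9, 10, 4]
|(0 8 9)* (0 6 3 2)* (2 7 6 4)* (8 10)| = |(0 10 8 9 4 2)(3 7 6)| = 6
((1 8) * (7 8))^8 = (1 8 7)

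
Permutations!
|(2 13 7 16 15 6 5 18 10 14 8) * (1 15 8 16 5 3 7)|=13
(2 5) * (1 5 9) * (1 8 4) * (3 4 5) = [0, 3, 9, 4, 1, 2, 6, 7, 5, 8] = (1 3 4)(2 9 8 5)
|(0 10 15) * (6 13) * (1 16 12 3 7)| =30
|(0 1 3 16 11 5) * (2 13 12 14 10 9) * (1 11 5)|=|(0 11 1 3 16 5)(2 13 12 14 10 9)|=6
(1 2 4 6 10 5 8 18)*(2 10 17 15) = (1 10 5 8 18)(2 4 6 17 15) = [0, 10, 4, 3, 6, 8, 17, 7, 18, 9, 5, 11, 12, 13, 14, 2, 16, 15, 1]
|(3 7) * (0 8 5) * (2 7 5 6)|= 7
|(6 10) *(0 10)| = 3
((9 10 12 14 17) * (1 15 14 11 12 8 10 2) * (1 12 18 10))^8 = (1 18 2 14 8 11 9 15 10 12 17)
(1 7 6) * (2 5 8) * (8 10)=(1 7 6)(2 5 10 8)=[0, 7, 5, 3, 4, 10, 1, 6, 2, 9, 8]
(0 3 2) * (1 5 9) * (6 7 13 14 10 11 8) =(0 3 2)(1 5 9)(6 7 13 14 10 11 8) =[3, 5, 0, 2, 4, 9, 7, 13, 6, 1, 11, 8, 12, 14, 10]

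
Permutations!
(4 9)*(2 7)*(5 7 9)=(2 9 4 5 7)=[0, 1, 9, 3, 5, 7, 6, 2, 8, 4]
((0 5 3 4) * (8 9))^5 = ((0 5 3 4)(8 9))^5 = (0 5 3 4)(8 9)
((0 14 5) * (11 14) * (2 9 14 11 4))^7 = ((0 4 2 9 14 5))^7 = (0 4 2 9 14 5)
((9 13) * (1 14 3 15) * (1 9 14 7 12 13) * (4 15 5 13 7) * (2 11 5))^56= (15)(2 5 14)(3 11 13)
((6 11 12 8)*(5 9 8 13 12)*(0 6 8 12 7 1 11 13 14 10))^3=(0 7 5 14 6 1 9 10 13 11 12)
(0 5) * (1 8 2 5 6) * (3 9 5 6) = [3, 8, 6, 9, 4, 0, 1, 7, 2, 5] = (0 3 9 5)(1 8 2 6)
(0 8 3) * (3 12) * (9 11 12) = (0 8 9 11 12 3) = [8, 1, 2, 0, 4, 5, 6, 7, 9, 11, 10, 12, 3]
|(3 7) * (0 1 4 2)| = 4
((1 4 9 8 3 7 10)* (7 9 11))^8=(1 7 4 10 11)(3 8 9)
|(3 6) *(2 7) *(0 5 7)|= 4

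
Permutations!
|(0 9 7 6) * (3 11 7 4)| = 7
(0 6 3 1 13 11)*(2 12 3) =[6, 13, 12, 1, 4, 5, 2, 7, 8, 9, 10, 0, 3, 11] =(0 6 2 12 3 1 13 11)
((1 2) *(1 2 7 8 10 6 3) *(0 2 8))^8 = (10)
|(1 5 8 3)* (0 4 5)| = 6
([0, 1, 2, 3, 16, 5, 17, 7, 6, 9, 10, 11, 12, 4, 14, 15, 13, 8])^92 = [0, 1, 2, 3, 13, 5, 8, 7, 17, 9, 10, 11, 12, 16, 14, 15, 4, 6]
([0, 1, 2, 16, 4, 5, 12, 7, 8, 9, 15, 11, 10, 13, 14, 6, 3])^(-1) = (3 16)(6 15 10 12)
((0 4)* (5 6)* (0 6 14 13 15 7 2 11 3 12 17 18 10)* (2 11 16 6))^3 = ((0 4 2 16 6 5 14 13 15 7 11 3 12 17 18 10))^3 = (0 16 14 7 12 10 2 5 15 3 18 4 6 13 11 17)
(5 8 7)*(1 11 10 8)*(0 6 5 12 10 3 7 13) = (0 6 5 1 11 3 7 12 10 8 13) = [6, 11, 2, 7, 4, 1, 5, 12, 13, 9, 8, 3, 10, 0]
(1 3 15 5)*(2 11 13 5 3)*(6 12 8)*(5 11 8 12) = (1 2 8 6 5)(3 15)(11 13) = [0, 2, 8, 15, 4, 1, 5, 7, 6, 9, 10, 13, 12, 11, 14, 3]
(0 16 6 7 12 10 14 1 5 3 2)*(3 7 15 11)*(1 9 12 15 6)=(0 16 1 5 7 15 11 3 2)(9 12 10 14)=[16, 5, 0, 2, 4, 7, 6, 15, 8, 12, 14, 3, 10, 13, 9, 11, 1]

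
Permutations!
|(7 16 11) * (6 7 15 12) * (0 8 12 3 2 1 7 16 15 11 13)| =30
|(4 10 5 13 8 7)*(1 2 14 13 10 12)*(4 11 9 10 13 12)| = |(1 2 14 12)(5 13 8 7 11 9 10)| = 28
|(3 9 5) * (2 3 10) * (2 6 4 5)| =12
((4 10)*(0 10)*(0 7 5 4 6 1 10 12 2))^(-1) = ((0 12 2)(1 10 6)(4 7 5))^(-1) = (0 2 12)(1 6 10)(4 5 7)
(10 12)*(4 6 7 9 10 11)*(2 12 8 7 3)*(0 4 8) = (0 4 6 3 2 12 11 8 7 9 10) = [4, 1, 12, 2, 6, 5, 3, 9, 7, 10, 0, 8, 11]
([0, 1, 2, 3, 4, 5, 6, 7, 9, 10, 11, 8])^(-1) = [0, 1, 2, 3, 4, 5, 6, 7, 11, 8, 9, 10]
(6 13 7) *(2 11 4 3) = (2 11 4 3)(6 13 7) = [0, 1, 11, 2, 3, 5, 13, 6, 8, 9, 10, 4, 12, 7]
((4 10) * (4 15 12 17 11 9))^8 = ((4 10 15 12 17 11 9))^8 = (4 10 15 12 17 11 9)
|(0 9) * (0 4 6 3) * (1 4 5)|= |(0 9 5 1 4 6 3)|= 7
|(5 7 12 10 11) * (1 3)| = 10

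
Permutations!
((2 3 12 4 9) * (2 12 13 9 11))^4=(2 12 3 4 13 11 9)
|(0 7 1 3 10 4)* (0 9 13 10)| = |(0 7 1 3)(4 9 13 10)| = 4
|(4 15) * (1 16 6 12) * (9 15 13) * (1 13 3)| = |(1 16 6 12 13 9 15 4 3)| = 9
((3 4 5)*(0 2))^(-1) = (0 2)(3 5 4)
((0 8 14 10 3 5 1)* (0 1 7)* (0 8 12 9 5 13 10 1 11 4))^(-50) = ((0 12 9 5 7 8 14 1 11 4)(3 13 10))^(-50) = (14)(3 13 10)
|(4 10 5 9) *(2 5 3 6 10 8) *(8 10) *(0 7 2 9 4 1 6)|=28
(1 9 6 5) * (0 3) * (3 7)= (0 7 3)(1 9 6 5)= [7, 9, 2, 0, 4, 1, 5, 3, 8, 6]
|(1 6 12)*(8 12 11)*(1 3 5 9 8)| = 15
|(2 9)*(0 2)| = |(0 2 9)| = 3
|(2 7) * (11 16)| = 2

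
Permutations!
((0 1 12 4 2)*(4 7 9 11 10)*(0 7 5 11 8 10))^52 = (0 12 11 1 5)(2 10 9)(4 8 7) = ((0 1 12 5 11)(2 7 9 8 10 4))^52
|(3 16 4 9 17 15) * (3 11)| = |(3 16 4 9 17 15 11)| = 7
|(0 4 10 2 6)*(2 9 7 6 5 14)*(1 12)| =6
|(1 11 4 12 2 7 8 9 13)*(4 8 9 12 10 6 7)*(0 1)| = 12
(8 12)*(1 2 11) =[0, 2, 11, 3, 4, 5, 6, 7, 12, 9, 10, 1, 8] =(1 2 11)(8 12)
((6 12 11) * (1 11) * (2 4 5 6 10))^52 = ((1 11 10 2 4 5 6 12))^52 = (1 4)(2 12)(5 11)(6 10)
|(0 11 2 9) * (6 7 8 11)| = 7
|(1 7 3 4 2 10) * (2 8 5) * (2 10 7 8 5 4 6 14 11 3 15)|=|(1 8 4 5 10)(2 7 15)(3 6 14 11)|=60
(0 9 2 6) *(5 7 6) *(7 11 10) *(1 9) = (0 1 9 2 5 11 10 7 6) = [1, 9, 5, 3, 4, 11, 0, 6, 8, 2, 7, 10]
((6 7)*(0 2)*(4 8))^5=((0 2)(4 8)(6 7))^5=(0 2)(4 8)(6 7)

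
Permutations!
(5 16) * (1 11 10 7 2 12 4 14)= (1 11 10 7 2 12 4 14)(5 16)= [0, 11, 12, 3, 14, 16, 6, 2, 8, 9, 7, 10, 4, 13, 1, 15, 5]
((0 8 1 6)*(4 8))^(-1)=((0 4 8 1 6))^(-1)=(0 6 1 8 4)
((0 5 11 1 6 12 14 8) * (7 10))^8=(14)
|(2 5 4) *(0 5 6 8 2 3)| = 12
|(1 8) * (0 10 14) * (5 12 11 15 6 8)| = 21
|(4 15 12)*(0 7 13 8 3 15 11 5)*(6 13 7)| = |(0 6 13 8 3 15 12 4 11 5)| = 10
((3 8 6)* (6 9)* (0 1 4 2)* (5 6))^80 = (9)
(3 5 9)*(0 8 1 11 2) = (0 8 1 11 2)(3 5 9) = [8, 11, 0, 5, 4, 9, 6, 7, 1, 3, 10, 2]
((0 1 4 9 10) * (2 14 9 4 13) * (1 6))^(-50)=((0 6 1 13 2 14 9 10))^(-50)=(0 9 2 1)(6 10 14 13)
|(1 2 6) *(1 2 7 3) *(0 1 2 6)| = |(0 1 7 3 2)| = 5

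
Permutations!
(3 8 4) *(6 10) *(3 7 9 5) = (3 8 4 7 9 5)(6 10) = [0, 1, 2, 8, 7, 3, 10, 9, 4, 5, 6]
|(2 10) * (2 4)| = |(2 10 4)| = 3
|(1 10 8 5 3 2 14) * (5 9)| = 8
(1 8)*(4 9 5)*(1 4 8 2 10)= (1 2 10)(4 9 5 8)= [0, 2, 10, 3, 9, 8, 6, 7, 4, 5, 1]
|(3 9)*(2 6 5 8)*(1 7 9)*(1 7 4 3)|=20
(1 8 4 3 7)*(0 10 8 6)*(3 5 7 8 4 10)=(0 3 8 10 4 5 7 1 6)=[3, 6, 2, 8, 5, 7, 0, 1, 10, 9, 4]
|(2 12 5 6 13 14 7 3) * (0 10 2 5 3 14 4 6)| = 6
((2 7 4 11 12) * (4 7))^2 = (2 11)(4 12)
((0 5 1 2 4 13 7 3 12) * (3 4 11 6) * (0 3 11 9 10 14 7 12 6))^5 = ((0 5 1 2 9 10 14 7 4 13 12 3 6 11))^5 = (0 10 12 5 14 3 1 7 6 2 4 11 9 13)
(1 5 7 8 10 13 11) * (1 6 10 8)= (1 5 7)(6 10 13 11)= [0, 5, 2, 3, 4, 7, 10, 1, 8, 9, 13, 6, 12, 11]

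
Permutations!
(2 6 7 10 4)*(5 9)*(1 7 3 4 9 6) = (1 7 10 9 5 6 3 4 2) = [0, 7, 1, 4, 2, 6, 3, 10, 8, 5, 9]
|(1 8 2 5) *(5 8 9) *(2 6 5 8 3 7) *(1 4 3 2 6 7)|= |(1 9 8 7 6 5 4 3)|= 8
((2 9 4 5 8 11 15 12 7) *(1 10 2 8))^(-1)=(1 5 4 9 2 10)(7 12 15 11 8)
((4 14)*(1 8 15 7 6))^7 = (1 15 6 8 7)(4 14)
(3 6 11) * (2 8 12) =(2 8 12)(3 6 11) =[0, 1, 8, 6, 4, 5, 11, 7, 12, 9, 10, 3, 2]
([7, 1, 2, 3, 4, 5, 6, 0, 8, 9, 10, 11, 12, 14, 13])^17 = [7, 1, 2, 3, 4, 5, 6, 0, 8, 9, 10, 11, 12, 14, 13]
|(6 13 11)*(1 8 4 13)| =|(1 8 4 13 11 6)| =6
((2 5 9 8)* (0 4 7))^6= (2 9)(5 8)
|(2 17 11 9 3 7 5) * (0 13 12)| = 21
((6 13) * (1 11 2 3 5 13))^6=((1 11 2 3 5 13 6))^6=(1 6 13 5 3 2 11)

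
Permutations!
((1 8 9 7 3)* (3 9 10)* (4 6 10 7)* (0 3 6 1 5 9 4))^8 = ((0 3 5 9)(1 8 7 4)(6 10))^8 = (10)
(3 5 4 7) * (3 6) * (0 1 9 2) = (0 1 9 2)(3 5 4 7 6) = [1, 9, 0, 5, 7, 4, 3, 6, 8, 2]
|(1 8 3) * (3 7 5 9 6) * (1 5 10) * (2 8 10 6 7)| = 10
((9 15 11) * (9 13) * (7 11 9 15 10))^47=((7 11 13 15 9 10))^47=(7 10 9 15 13 11)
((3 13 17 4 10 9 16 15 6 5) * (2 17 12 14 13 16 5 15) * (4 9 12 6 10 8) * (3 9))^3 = (2 16 3 17)(4 8)(5 9)(6 12)(10 13)(14 15)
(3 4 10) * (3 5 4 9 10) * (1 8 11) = (1 8 11)(3 9 10 5 4) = [0, 8, 2, 9, 3, 4, 6, 7, 11, 10, 5, 1]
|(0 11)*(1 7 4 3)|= |(0 11)(1 7 4 3)|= 4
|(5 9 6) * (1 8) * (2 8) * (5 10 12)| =|(1 2 8)(5 9 6 10 12)| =15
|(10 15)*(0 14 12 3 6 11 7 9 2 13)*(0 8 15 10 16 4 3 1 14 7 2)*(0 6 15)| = 24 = |(0 7 9 6 11 2 13 8)(1 14 12)(3 15 16 4)|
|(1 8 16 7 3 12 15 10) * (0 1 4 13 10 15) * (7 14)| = 24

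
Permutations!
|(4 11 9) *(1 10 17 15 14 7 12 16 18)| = |(1 10 17 15 14 7 12 16 18)(4 11 9)| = 9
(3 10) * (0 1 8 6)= (0 1 8 6)(3 10)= [1, 8, 2, 10, 4, 5, 0, 7, 6, 9, 3]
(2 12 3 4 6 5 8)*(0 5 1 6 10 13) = (0 5 8 2 12 3 4 10 13)(1 6) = [5, 6, 12, 4, 10, 8, 1, 7, 2, 9, 13, 11, 3, 0]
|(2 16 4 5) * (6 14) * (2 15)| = 10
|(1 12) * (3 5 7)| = |(1 12)(3 5 7)| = 6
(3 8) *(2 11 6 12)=[0, 1, 11, 8, 4, 5, 12, 7, 3, 9, 10, 6, 2]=(2 11 6 12)(3 8)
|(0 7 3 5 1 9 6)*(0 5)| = 12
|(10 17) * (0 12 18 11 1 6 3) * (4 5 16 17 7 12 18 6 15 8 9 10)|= |(0 18 11 1 15 8 9 10 7 12 6 3)(4 5 16 17)|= 12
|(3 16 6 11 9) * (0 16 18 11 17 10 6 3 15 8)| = |(0 16 3 18 11 9 15 8)(6 17 10)| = 24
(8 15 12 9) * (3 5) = (3 5)(8 15 12 9) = [0, 1, 2, 5, 4, 3, 6, 7, 15, 8, 10, 11, 9, 13, 14, 12]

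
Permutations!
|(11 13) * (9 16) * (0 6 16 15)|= 10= |(0 6 16 9 15)(11 13)|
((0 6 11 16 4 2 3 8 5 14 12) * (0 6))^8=((2 3 8 5 14 12 6 11 16 4))^8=(2 16 6 14 8)(3 4 11 12 5)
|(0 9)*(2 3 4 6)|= |(0 9)(2 3 4 6)|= 4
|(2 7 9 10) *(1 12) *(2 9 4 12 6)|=|(1 6 2 7 4 12)(9 10)|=6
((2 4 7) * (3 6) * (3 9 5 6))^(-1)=((2 4 7)(5 6 9))^(-1)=(2 7 4)(5 9 6)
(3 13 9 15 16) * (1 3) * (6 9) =(1 3 13 6 9 15 16) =[0, 3, 2, 13, 4, 5, 9, 7, 8, 15, 10, 11, 12, 6, 14, 16, 1]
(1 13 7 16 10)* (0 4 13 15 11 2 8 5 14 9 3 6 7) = (0 4 13)(1 15 11 2 8 5 14 9 3 6 7 16 10) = [4, 15, 8, 6, 13, 14, 7, 16, 5, 3, 1, 2, 12, 0, 9, 11, 10]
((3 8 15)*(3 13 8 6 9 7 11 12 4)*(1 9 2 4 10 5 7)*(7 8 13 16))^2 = ((1 9)(2 4 3 6)(5 8 15 16 7 11 12 10))^2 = (2 3)(4 6)(5 15 7 12)(8 16 11 10)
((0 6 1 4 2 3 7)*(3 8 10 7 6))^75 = (0 1 8)(2 7 6)(3 4 10)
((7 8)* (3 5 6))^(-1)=(3 6 5)(7 8)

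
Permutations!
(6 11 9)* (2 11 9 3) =(2 11 3)(6 9) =[0, 1, 11, 2, 4, 5, 9, 7, 8, 6, 10, 3]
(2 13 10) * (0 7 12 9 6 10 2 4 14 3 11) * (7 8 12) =[8, 1, 13, 11, 14, 5, 10, 7, 12, 6, 4, 0, 9, 2, 3] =(0 8 12 9 6 10 4 14 3 11)(2 13)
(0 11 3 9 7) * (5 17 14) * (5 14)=[11, 1, 2, 9, 4, 17, 6, 0, 8, 7, 10, 3, 12, 13, 14, 15, 16, 5]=(0 11 3 9 7)(5 17)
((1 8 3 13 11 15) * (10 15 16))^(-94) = (1 3 11 10)(8 13 16 15)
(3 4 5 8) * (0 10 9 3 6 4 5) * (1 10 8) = [8, 10, 2, 5, 0, 1, 4, 7, 6, 3, 9] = (0 8 6 4)(1 10 9 3 5)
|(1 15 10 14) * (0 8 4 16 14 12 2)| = |(0 8 4 16 14 1 15 10 12 2)| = 10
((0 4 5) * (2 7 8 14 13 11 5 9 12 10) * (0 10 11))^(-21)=(0 12 10 8)(2 14 4 11)(5 7 13 9)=((0 4 9 12 11 5 10 2 7 8 14 13))^(-21)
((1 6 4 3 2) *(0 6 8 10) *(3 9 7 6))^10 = (0 8 2)(1 3 10)(4 7)(6 9)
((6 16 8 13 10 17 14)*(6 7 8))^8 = ((6 16)(7 8 13 10 17 14))^8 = (7 13 17)(8 10 14)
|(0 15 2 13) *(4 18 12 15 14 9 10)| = 10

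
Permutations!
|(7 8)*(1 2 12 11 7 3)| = 7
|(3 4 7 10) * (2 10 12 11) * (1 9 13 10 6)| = |(1 9 13 10 3 4 7 12 11 2 6)| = 11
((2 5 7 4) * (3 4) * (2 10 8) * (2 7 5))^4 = (3 7 8 10 4)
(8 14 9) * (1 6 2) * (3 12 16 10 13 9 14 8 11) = (1 6 2)(3 12 16 10 13 9 11) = [0, 6, 1, 12, 4, 5, 2, 7, 8, 11, 13, 3, 16, 9, 14, 15, 10]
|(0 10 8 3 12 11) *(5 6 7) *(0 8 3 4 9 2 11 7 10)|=|(2 11 8 4 9)(3 12 7 5 6 10)|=30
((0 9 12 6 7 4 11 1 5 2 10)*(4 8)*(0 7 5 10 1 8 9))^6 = ((1 10 7 9 12 6 5 2)(4 11 8))^6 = (1 5 12 7)(2 6 9 10)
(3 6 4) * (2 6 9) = (2 6 4 3 9) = [0, 1, 6, 9, 3, 5, 4, 7, 8, 2]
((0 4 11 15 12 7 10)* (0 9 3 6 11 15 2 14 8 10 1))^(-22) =(0 15 7)(1 4 12)(2 8 9 6)(3 11 14 10)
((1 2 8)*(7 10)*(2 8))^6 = ((1 8)(7 10))^6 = (10)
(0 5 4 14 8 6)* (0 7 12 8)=(0 5 4 14)(6 7 12 8)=[5, 1, 2, 3, 14, 4, 7, 12, 6, 9, 10, 11, 8, 13, 0]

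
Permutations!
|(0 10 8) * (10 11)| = |(0 11 10 8)| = 4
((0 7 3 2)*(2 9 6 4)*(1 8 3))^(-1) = (0 2 4 6 9 3 8 1 7)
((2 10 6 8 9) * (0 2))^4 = ((0 2 10 6 8 9))^4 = (0 8 10)(2 9 6)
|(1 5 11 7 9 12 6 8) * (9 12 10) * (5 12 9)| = |(1 12 6 8)(5 11 7 9 10)| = 20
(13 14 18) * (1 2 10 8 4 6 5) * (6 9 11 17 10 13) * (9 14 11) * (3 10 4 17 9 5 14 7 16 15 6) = [0, 2, 13, 10, 7, 1, 14, 16, 17, 5, 8, 9, 12, 11, 18, 6, 15, 4, 3] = (1 2 13 11 9 5)(3 10 8 17 4 7 16 15 6 14 18)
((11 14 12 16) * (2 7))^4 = (16)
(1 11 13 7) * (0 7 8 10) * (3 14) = (0 7 1 11 13 8 10)(3 14) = [7, 11, 2, 14, 4, 5, 6, 1, 10, 9, 0, 13, 12, 8, 3]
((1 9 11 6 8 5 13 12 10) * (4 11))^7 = (1 13 6 9 12 8 4 10 5 11)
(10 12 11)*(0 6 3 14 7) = (0 6 3 14 7)(10 12 11) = [6, 1, 2, 14, 4, 5, 3, 0, 8, 9, 12, 10, 11, 13, 7]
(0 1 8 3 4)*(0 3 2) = (0 1 8 2)(3 4) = [1, 8, 0, 4, 3, 5, 6, 7, 2]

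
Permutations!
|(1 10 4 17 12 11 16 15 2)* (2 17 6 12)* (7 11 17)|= 28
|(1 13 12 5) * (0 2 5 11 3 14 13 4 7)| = |(0 2 5 1 4 7)(3 14 13 12 11)| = 30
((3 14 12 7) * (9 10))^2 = ((3 14 12 7)(9 10))^2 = (3 12)(7 14)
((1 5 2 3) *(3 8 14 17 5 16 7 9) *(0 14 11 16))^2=((0 14 17 5 2 8 11 16 7 9 3 1))^2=(0 17 2 11 7 3)(1 14 5 8 16 9)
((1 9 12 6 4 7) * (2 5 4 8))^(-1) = ((1 9 12 6 8 2 5 4 7))^(-1) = (1 7 4 5 2 8 6 12 9)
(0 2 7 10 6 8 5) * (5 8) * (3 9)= [2, 1, 7, 9, 4, 0, 5, 10, 8, 3, 6]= (0 2 7 10 6 5)(3 9)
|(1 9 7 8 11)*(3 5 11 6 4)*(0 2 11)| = |(0 2 11 1 9 7 8 6 4 3 5)| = 11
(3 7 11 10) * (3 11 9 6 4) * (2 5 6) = [0, 1, 5, 7, 3, 6, 4, 9, 8, 2, 11, 10] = (2 5 6 4 3 7 9)(10 11)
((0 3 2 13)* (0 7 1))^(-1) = ((0 3 2 13 7 1))^(-1) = (0 1 7 13 2 3)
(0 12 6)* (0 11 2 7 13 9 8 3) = (0 12 6 11 2 7 13 9 8 3) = [12, 1, 7, 0, 4, 5, 11, 13, 3, 8, 10, 2, 6, 9]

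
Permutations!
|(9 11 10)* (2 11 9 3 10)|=|(2 11)(3 10)|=2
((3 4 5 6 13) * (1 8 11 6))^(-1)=(1 5 4 3 13 6 11 8)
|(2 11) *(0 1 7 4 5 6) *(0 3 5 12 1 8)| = 12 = |(0 8)(1 7 4 12)(2 11)(3 5 6)|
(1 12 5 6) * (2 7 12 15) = (1 15 2 7 12 5 6) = [0, 15, 7, 3, 4, 6, 1, 12, 8, 9, 10, 11, 5, 13, 14, 2]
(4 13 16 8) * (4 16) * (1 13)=[0, 13, 2, 3, 1, 5, 6, 7, 16, 9, 10, 11, 12, 4, 14, 15, 8]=(1 13 4)(8 16)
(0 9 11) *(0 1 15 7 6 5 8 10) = (0 9 11 1 15 7 6 5 8 10) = [9, 15, 2, 3, 4, 8, 5, 6, 10, 11, 0, 1, 12, 13, 14, 7]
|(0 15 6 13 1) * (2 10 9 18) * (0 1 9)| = 8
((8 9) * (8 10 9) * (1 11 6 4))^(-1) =((1 11 6 4)(9 10))^(-1) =(1 4 6 11)(9 10)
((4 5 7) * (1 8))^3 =((1 8)(4 5 7))^3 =(1 8)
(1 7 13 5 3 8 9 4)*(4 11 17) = [0, 7, 2, 8, 1, 3, 6, 13, 9, 11, 10, 17, 12, 5, 14, 15, 16, 4] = (1 7 13 5 3 8 9 11 17 4)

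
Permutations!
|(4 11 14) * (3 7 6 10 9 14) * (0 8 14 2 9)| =18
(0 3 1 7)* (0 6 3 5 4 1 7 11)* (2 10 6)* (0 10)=[5, 11, 0, 7, 1, 4, 3, 2, 8, 9, 6, 10]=(0 5 4 1 11 10 6 3 7 2)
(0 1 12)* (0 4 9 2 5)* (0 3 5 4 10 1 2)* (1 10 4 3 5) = (0 2 3 1 12 4 9) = [2, 12, 3, 1, 9, 5, 6, 7, 8, 0, 10, 11, 4]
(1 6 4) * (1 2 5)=[0, 6, 5, 3, 2, 1, 4]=(1 6 4 2 5)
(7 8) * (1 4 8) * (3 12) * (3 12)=(12)(1 4 8 7)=[0, 4, 2, 3, 8, 5, 6, 1, 7, 9, 10, 11, 12]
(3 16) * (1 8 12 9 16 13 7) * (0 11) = [11, 8, 2, 13, 4, 5, 6, 1, 12, 16, 10, 0, 9, 7, 14, 15, 3] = (0 11)(1 8 12 9 16 3 13 7)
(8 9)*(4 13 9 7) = (4 13 9 8 7) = [0, 1, 2, 3, 13, 5, 6, 4, 7, 8, 10, 11, 12, 9]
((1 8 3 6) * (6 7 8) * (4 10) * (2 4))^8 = ((1 6)(2 4 10)(3 7 8))^8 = (2 10 4)(3 8 7)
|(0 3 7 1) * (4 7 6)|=|(0 3 6 4 7 1)|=6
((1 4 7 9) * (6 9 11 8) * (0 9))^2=(0 1 7 8)(4 11 6 9)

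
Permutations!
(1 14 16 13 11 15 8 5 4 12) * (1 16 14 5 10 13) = (1 5 4 12 16)(8 10 13 11 15) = [0, 5, 2, 3, 12, 4, 6, 7, 10, 9, 13, 15, 16, 11, 14, 8, 1]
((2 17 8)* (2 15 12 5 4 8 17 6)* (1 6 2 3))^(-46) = (17)(1 3 6)(4 5 12 15 8)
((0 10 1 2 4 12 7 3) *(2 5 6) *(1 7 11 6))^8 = (2 11 4 6 12)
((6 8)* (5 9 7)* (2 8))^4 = (2 8 6)(5 9 7)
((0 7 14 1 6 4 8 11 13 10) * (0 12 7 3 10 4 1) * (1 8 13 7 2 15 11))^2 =((0 3 10 12 2 15 11 7 14)(1 6 8)(4 13))^2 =(0 10 2 11 14 3 12 15 7)(1 8 6)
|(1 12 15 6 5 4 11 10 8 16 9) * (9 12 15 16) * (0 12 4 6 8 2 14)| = 8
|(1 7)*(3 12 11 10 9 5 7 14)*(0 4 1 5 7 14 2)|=|(0 4 1 2)(3 12 11 10 9 7 5 14)|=8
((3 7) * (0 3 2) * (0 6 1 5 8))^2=(0 7 6 5)(1 8 3 2)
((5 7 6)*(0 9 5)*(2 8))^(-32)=((0 9 5 7 6)(2 8))^(-32)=(0 7 9 6 5)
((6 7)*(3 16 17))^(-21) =((3 16 17)(6 7))^(-21) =(17)(6 7)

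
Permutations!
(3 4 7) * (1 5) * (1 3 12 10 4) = (1 5 3)(4 7 12 10) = [0, 5, 2, 1, 7, 3, 6, 12, 8, 9, 4, 11, 10]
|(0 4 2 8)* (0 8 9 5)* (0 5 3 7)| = |(0 4 2 9 3 7)| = 6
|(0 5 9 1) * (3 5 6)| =|(0 6 3 5 9 1)| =6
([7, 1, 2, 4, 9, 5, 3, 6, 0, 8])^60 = (0 4 7 9 6 8 3)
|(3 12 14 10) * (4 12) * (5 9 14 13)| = |(3 4 12 13 5 9 14 10)| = 8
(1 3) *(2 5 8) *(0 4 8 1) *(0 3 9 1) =(0 4 8 2 5)(1 9) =[4, 9, 5, 3, 8, 0, 6, 7, 2, 1]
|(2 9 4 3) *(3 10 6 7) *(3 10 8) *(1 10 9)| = 9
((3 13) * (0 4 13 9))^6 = (0 4 13 3 9)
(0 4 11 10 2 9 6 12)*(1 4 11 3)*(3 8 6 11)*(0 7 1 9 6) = [3, 4, 6, 9, 8, 5, 12, 1, 0, 11, 2, 10, 7] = (0 3 9 11 10 2 6 12 7 1 4 8)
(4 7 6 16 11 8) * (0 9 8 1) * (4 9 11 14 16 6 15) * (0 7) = (0 11 1 7 15 4)(8 9)(14 16) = [11, 7, 2, 3, 0, 5, 6, 15, 9, 8, 10, 1, 12, 13, 16, 4, 14]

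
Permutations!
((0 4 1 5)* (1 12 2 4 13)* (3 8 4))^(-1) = (0 5 1 13)(2 12 4 8 3)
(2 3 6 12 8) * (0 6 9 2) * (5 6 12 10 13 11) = (0 12 8)(2 3 9)(5 6 10 13 11) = [12, 1, 3, 9, 4, 6, 10, 7, 0, 2, 13, 5, 8, 11]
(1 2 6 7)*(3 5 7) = (1 2 6 3 5 7) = [0, 2, 6, 5, 4, 7, 3, 1]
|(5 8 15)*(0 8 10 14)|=|(0 8 15 5 10 14)|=6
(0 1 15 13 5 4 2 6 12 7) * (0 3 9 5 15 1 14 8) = (0 14 8)(2 6 12 7 3 9 5 4)(13 15) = [14, 1, 6, 9, 2, 4, 12, 3, 0, 5, 10, 11, 7, 15, 8, 13]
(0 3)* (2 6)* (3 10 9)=(0 10 9 3)(2 6)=[10, 1, 6, 0, 4, 5, 2, 7, 8, 3, 9]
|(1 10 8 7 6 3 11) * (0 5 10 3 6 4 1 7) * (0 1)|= 9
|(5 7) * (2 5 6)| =4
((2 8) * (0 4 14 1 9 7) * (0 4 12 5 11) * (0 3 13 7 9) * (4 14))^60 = (0 7 11)(1 13 5)(3 12 14)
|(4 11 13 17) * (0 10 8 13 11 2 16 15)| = |(0 10 8 13 17 4 2 16 15)| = 9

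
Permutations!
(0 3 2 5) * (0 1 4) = (0 3 2 5 1 4) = [3, 4, 5, 2, 0, 1]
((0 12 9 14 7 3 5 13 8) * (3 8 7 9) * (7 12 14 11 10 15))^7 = (0 8 7 15 10 11 9 14)(3 12 13 5)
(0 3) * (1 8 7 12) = (0 3)(1 8 7 12) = [3, 8, 2, 0, 4, 5, 6, 12, 7, 9, 10, 11, 1]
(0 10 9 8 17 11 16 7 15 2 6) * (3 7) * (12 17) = (0 10 9 8 12 17 11 16 3 7 15 2 6) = [10, 1, 6, 7, 4, 5, 0, 15, 12, 8, 9, 16, 17, 13, 14, 2, 3, 11]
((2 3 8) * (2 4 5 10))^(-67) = ((2 3 8 4 5 10))^(-67) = (2 10 5 4 8 3)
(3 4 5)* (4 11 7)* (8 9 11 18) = [0, 1, 2, 18, 5, 3, 6, 4, 9, 11, 10, 7, 12, 13, 14, 15, 16, 17, 8] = (3 18 8 9 11 7 4 5)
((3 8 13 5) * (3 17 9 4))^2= ((3 8 13 5 17 9 4))^2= (3 13 17 4 8 5 9)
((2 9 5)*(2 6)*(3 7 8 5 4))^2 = ((2 9 4 3 7 8 5 6))^2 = (2 4 7 5)(3 8 6 9)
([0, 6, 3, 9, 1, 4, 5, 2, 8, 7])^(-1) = [0, 4, 7, 2, 5, 6, 1, 9, 8, 3]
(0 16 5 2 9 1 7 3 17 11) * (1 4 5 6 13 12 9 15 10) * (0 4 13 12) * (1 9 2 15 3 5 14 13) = [16, 7, 3, 17, 14, 15, 12, 5, 8, 1, 9, 4, 2, 0, 13, 10, 6, 11] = (0 16 6 12 2 3 17 11 4 14 13)(1 7 5 15 10 9)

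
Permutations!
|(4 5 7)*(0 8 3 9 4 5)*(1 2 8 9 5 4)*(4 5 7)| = |(0 9 1 2 8 3 7 5 4)| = 9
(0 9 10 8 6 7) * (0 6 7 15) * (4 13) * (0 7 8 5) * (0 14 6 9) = (4 13)(5 14 6 15 7 9 10) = [0, 1, 2, 3, 13, 14, 15, 9, 8, 10, 5, 11, 12, 4, 6, 7]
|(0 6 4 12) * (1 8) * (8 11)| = |(0 6 4 12)(1 11 8)| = 12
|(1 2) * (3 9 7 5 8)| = |(1 2)(3 9 7 5 8)| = 10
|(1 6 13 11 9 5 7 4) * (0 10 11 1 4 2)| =21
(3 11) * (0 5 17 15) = (0 5 17 15)(3 11) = [5, 1, 2, 11, 4, 17, 6, 7, 8, 9, 10, 3, 12, 13, 14, 0, 16, 15]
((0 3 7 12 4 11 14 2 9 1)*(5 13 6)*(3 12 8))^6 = ((0 12 4 11 14 2 9 1)(3 7 8)(5 13 6))^6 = (0 9 14 4)(1 2 11 12)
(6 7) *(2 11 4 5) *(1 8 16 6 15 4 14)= (1 8 16 6 7 15 4 5 2 11 14)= [0, 8, 11, 3, 5, 2, 7, 15, 16, 9, 10, 14, 12, 13, 1, 4, 6]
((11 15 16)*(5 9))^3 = (16)(5 9)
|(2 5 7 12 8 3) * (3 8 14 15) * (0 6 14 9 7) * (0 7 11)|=11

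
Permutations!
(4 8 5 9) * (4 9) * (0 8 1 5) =(9)(0 8)(1 5 4) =[8, 5, 2, 3, 1, 4, 6, 7, 0, 9]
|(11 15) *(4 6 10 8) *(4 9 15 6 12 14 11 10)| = 20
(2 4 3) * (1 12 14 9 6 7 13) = (1 12 14 9 6 7 13)(2 4 3) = [0, 12, 4, 2, 3, 5, 7, 13, 8, 6, 10, 11, 14, 1, 9]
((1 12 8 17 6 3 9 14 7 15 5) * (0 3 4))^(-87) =(0 7 12 4 14 1 6 9 5 17 3 15 8)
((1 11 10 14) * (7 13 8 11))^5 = ((1 7 13 8 11 10 14))^5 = (1 10 8 7 14 11 13)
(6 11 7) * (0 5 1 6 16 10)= (0 5 1 6 11 7 16 10)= [5, 6, 2, 3, 4, 1, 11, 16, 8, 9, 0, 7, 12, 13, 14, 15, 10]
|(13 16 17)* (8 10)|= 6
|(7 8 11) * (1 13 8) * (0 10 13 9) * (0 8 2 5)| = 5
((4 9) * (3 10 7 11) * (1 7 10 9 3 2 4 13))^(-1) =((1 7 11 2 4 3 9 13))^(-1) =(1 13 9 3 4 2 11 7)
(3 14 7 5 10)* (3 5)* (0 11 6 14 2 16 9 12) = [11, 1, 16, 2, 4, 10, 14, 3, 8, 12, 5, 6, 0, 13, 7, 15, 9] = (0 11 6 14 7 3 2 16 9 12)(5 10)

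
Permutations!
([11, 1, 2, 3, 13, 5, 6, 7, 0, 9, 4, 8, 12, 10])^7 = [11, 1, 2, 3, 13, 5, 6, 7, 0, 9, 4, 8, 12, 10]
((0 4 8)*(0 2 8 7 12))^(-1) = (0 12 7 4)(2 8)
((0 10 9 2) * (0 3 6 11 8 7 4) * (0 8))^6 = (0 11 6 3 2 9 10)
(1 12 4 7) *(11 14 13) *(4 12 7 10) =(1 7)(4 10)(11 14 13) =[0, 7, 2, 3, 10, 5, 6, 1, 8, 9, 4, 14, 12, 11, 13]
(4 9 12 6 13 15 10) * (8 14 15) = (4 9 12 6 13 8 14 15 10) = [0, 1, 2, 3, 9, 5, 13, 7, 14, 12, 4, 11, 6, 8, 15, 10]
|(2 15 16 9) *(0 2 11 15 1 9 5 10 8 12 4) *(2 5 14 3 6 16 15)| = 12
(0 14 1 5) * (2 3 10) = (0 14 1 5)(2 3 10) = [14, 5, 3, 10, 4, 0, 6, 7, 8, 9, 2, 11, 12, 13, 1]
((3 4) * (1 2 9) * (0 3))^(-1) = ((0 3 4)(1 2 9))^(-1) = (0 4 3)(1 9 2)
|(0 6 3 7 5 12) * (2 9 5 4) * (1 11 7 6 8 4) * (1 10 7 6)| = |(0 8 4 2 9 5 12)(1 11 6 3)(7 10)| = 28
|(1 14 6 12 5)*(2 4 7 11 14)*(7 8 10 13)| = |(1 2 4 8 10 13 7 11 14 6 12 5)| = 12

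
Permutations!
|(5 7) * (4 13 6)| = 6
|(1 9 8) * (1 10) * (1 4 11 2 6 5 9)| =8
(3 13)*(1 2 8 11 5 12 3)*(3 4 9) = (1 2 8 11 5 12 4 9 3 13) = [0, 2, 8, 13, 9, 12, 6, 7, 11, 3, 10, 5, 4, 1]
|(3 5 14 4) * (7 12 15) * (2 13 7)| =|(2 13 7 12 15)(3 5 14 4)| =20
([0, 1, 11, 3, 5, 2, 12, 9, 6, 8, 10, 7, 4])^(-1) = [0, 1, 5, 3, 12, 4, 8, 11, 9, 7, 10, 2, 6]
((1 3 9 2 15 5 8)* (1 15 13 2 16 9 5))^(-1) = (1 15 8 5 3)(2 13)(9 16)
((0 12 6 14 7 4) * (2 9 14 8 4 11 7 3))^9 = (0 4 8 6 12)(2 9 14 3)(7 11) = ((0 12 6 8 4)(2 9 14 3)(7 11))^9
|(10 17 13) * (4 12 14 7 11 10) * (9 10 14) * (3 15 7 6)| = |(3 15 7 11 14 6)(4 12 9 10 17 13)| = 6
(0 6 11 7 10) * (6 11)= [11, 1, 2, 3, 4, 5, 6, 10, 8, 9, 0, 7]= (0 11 7 10)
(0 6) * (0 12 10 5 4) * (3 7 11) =[6, 1, 2, 7, 0, 4, 12, 11, 8, 9, 5, 3, 10] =(0 6 12 10 5 4)(3 7 11)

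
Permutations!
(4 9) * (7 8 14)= (4 9)(7 8 14)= [0, 1, 2, 3, 9, 5, 6, 8, 14, 4, 10, 11, 12, 13, 7]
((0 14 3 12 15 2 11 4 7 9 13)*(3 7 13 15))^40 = (0 15 13 9 4 7 11 14 2) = ((0 14 7 9 15 2 11 4 13)(3 12))^40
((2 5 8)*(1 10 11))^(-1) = ((1 10 11)(2 5 8))^(-1) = (1 11 10)(2 8 5)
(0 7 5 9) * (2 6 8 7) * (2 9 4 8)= (0 9)(2 6)(4 8 7 5)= [9, 1, 6, 3, 8, 4, 2, 5, 7, 0]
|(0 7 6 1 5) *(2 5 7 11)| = 12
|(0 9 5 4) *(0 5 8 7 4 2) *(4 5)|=6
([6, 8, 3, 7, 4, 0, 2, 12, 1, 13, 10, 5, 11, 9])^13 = (0 12 2 5 7 6 11 3)(1 8)(9 13)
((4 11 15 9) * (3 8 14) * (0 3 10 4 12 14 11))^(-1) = (0 4 10 14 12 9 15 11 8 3)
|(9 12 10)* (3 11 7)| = |(3 11 7)(9 12 10)| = 3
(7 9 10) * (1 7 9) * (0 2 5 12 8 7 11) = (0 2 5 12 8 7 1 11)(9 10) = [2, 11, 5, 3, 4, 12, 6, 1, 7, 10, 9, 0, 8]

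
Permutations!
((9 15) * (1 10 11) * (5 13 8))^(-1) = ((1 10 11)(5 13 8)(9 15))^(-1) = (1 11 10)(5 8 13)(9 15)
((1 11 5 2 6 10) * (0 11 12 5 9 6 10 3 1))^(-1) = ((0 11 9 6 3 1 12 5 2 10))^(-1) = (0 10 2 5 12 1 3 6 9 11)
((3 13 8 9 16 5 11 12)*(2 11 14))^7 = (2 16 13 11 5 8 12 14 9 3)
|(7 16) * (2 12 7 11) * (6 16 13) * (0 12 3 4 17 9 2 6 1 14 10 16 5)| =|(0 12 7 13 1 14 10 16 11 6 5)(2 3 4 17 9)| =55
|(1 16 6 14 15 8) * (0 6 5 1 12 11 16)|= 10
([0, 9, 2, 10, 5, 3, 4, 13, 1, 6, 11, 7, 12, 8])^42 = (1 13 11 3 4 9 8 7 10 5 6)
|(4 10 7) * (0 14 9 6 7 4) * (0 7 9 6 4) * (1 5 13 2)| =12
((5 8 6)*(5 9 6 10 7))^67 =(5 7 10 8)(6 9)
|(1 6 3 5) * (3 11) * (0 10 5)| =|(0 10 5 1 6 11 3)| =7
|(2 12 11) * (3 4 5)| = 3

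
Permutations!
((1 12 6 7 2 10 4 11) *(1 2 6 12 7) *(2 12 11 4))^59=(1 6 7)(2 10)(11 12)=((1 7 6)(2 10)(11 12))^59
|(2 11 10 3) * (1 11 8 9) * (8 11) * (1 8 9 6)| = 4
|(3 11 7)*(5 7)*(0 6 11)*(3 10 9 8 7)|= 20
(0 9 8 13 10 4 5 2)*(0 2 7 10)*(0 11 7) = (0 9 8 13 11 7 10 4 5) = [9, 1, 2, 3, 5, 0, 6, 10, 13, 8, 4, 7, 12, 11]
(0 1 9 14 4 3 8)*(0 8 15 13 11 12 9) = (0 1)(3 15 13 11 12 9 14 4) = [1, 0, 2, 15, 3, 5, 6, 7, 8, 14, 10, 12, 9, 11, 4, 13]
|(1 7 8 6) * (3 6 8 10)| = |(1 7 10 3 6)| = 5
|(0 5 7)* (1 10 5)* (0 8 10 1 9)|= 4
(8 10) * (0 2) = (0 2)(8 10) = [2, 1, 0, 3, 4, 5, 6, 7, 10, 9, 8]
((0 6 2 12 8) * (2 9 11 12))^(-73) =(0 8 12 11 9 6)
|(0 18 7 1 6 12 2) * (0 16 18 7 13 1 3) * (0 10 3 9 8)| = |(0 7 9 8)(1 6 12 2 16 18 13)(3 10)| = 28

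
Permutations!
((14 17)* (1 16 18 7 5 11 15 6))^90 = (1 18 5 15)(6 16 7 11)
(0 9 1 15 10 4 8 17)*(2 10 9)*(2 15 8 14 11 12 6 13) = [15, 8, 10, 3, 14, 5, 13, 7, 17, 1, 4, 12, 6, 2, 11, 9, 16, 0] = (0 15 9 1 8 17)(2 10 4 14 11 12 6 13)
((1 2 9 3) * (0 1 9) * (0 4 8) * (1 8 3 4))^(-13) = (0 8)(1 2)(3 4 9)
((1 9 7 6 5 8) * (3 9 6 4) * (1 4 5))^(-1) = ((1 6)(3 9 7 5 8 4))^(-1) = (1 6)(3 4 8 5 7 9)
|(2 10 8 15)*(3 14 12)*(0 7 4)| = 12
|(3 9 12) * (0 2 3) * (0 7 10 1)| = |(0 2 3 9 12 7 10 1)| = 8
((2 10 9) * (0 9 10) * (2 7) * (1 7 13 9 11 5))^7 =((0 11 5 1 7 2)(9 13))^7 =(0 11 5 1 7 2)(9 13)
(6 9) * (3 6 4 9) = (3 6)(4 9) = [0, 1, 2, 6, 9, 5, 3, 7, 8, 4]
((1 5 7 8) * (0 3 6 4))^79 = (0 4 6 3)(1 8 7 5)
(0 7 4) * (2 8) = [7, 1, 8, 3, 0, 5, 6, 4, 2] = (0 7 4)(2 8)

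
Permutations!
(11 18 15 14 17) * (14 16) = (11 18 15 16 14 17) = [0, 1, 2, 3, 4, 5, 6, 7, 8, 9, 10, 18, 12, 13, 17, 16, 14, 11, 15]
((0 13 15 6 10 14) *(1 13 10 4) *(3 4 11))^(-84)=(15)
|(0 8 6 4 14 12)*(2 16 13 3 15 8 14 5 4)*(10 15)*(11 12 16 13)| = |(0 14 16 11 12)(2 13 3 10 15 8 6)(4 5)| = 70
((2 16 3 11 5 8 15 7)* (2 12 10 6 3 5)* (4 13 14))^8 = ((2 16 5 8 15 7 12 10 6 3 11)(4 13 14))^8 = (2 6 7 5 11 10 15 16 3 12 8)(4 14 13)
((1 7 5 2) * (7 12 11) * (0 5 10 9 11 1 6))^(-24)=((0 5 2 6)(1 12)(7 10 9 11))^(-24)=(12)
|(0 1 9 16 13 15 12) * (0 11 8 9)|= 14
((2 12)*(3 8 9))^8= (12)(3 9 8)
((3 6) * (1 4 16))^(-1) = (1 16 4)(3 6)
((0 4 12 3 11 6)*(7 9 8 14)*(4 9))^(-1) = (0 6 11 3 12 4 7 14 8 9)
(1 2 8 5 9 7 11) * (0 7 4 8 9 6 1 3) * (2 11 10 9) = [7, 11, 2, 0, 8, 6, 1, 10, 5, 4, 9, 3] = (0 7 10 9 4 8 5 6 1 11 3)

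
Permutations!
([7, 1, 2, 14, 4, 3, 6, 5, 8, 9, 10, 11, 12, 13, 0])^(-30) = [0, 1, 2, 3, 4, 5, 6, 7, 8, 9, 10, 11, 12, 13, 14]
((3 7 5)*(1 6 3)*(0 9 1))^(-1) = (0 5 7 3 6 1 9)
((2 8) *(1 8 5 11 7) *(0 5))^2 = (0 11 1 2 5 7 8)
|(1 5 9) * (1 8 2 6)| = 6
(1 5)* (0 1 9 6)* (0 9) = [1, 5, 2, 3, 4, 0, 9, 7, 8, 6] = (0 1 5)(6 9)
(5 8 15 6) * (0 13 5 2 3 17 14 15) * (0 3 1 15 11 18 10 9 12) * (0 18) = [13, 15, 1, 17, 4, 8, 2, 7, 3, 12, 9, 0, 18, 5, 11, 6, 16, 14, 10] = (0 13 5 8 3 17 14 11)(1 15 6 2)(9 12 18 10)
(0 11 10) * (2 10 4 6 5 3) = (0 11 4 6 5 3 2 10) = [11, 1, 10, 2, 6, 3, 5, 7, 8, 9, 0, 4]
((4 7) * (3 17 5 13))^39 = ((3 17 5 13)(4 7))^39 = (3 13 5 17)(4 7)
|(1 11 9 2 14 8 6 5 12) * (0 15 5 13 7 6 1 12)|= |(0 15 5)(1 11 9 2 14 8)(6 13 7)|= 6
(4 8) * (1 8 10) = [0, 8, 2, 3, 10, 5, 6, 7, 4, 9, 1] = (1 8 4 10)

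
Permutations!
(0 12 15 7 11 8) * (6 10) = (0 12 15 7 11 8)(6 10) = [12, 1, 2, 3, 4, 5, 10, 11, 0, 9, 6, 8, 15, 13, 14, 7]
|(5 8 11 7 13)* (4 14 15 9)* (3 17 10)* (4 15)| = 30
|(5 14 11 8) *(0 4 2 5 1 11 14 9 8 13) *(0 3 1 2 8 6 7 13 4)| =11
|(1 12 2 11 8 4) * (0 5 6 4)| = 9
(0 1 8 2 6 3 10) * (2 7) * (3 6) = (0 1 8 7 2 3 10) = [1, 8, 3, 10, 4, 5, 6, 2, 7, 9, 0]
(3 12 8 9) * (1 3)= (1 3 12 8 9)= [0, 3, 2, 12, 4, 5, 6, 7, 9, 1, 10, 11, 8]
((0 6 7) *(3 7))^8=(7)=((0 6 3 7))^8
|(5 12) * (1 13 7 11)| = |(1 13 7 11)(5 12)| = 4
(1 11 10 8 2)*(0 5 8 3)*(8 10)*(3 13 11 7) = (0 5 10 13 11 8 2 1 7 3) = [5, 7, 1, 0, 4, 10, 6, 3, 2, 9, 13, 8, 12, 11]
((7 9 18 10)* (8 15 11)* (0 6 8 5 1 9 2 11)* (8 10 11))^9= ((0 6 10 7 2 8 15)(1 9 18 11 5))^9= (0 10 2 15 6 7 8)(1 5 11 18 9)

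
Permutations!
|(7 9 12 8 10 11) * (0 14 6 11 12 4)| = |(0 14 6 11 7 9 4)(8 10 12)| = 21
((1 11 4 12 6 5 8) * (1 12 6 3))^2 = ((1 11 4 6 5 8 12 3))^2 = (1 4 5 12)(3 11 6 8)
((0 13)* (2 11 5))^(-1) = ((0 13)(2 11 5))^(-1) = (0 13)(2 5 11)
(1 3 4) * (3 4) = [0, 4, 2, 3, 1] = (1 4)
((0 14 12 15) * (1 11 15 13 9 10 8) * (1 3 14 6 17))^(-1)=(0 15 11 1 17 6)(3 8 10 9 13 12 14)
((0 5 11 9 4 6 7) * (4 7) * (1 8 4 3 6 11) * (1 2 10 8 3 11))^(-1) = (0 7 9 11 6 3 1 4 8 10 2 5)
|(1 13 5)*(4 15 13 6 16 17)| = 8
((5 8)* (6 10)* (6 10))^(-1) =((10)(5 8))^(-1) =(10)(5 8)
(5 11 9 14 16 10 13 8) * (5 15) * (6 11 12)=[0, 1, 2, 3, 4, 12, 11, 7, 15, 14, 13, 9, 6, 8, 16, 5, 10]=(5 12 6 11 9 14 16 10 13 8 15)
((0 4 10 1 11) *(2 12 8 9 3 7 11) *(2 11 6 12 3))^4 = ((0 4 10 1 11)(2 3 7 6 12 8 9))^4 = (0 11 1 10 4)(2 12 3 8 7 9 6)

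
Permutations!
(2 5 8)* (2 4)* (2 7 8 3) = (2 5 3)(4 7 8) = [0, 1, 5, 2, 7, 3, 6, 8, 4]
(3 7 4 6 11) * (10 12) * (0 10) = [10, 1, 2, 7, 6, 5, 11, 4, 8, 9, 12, 3, 0] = (0 10 12)(3 7 4 6 11)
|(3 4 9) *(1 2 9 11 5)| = 7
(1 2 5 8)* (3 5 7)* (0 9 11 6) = [9, 2, 7, 5, 4, 8, 0, 3, 1, 11, 10, 6] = (0 9 11 6)(1 2 7 3 5 8)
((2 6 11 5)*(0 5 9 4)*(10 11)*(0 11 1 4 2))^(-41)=(0 5)(1 4 11 9 2 6 10)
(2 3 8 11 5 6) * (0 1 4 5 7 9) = (0 1 4 5 6 2 3 8 11 7 9) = [1, 4, 3, 8, 5, 6, 2, 9, 11, 0, 10, 7]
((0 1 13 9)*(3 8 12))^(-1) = (0 9 13 1)(3 12 8)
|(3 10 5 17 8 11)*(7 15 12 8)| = 9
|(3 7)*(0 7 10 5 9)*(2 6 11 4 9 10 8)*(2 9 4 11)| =|(11)(0 7 3 8 9)(2 6)(5 10)| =10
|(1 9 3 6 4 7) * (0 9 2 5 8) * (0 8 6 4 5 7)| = |(0 9 3 4)(1 2 7)(5 6)| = 12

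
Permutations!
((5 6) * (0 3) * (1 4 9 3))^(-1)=((0 1 4 9 3)(5 6))^(-1)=(0 3 9 4 1)(5 6)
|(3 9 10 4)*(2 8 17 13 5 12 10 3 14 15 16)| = |(2 8 17 13 5 12 10 4 14 15 16)(3 9)| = 22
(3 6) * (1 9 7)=(1 9 7)(3 6)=[0, 9, 2, 6, 4, 5, 3, 1, 8, 7]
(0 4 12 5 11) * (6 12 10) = (0 4 10 6 12 5 11) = [4, 1, 2, 3, 10, 11, 12, 7, 8, 9, 6, 0, 5]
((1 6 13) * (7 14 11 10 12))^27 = ((1 6 13)(7 14 11 10 12))^27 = (7 11 12 14 10)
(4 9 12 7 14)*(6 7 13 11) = [0, 1, 2, 3, 9, 5, 7, 14, 8, 12, 10, 6, 13, 11, 4] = (4 9 12 13 11 6 7 14)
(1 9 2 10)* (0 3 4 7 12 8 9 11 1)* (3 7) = (0 7 12 8 9 2 10)(1 11)(3 4) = [7, 11, 10, 4, 3, 5, 6, 12, 9, 2, 0, 1, 8]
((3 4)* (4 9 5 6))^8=((3 9 5 6 4))^8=(3 6 9 4 5)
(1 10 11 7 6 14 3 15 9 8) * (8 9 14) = [0, 10, 2, 15, 4, 5, 8, 6, 1, 9, 11, 7, 12, 13, 3, 14] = (1 10 11 7 6 8)(3 15 14)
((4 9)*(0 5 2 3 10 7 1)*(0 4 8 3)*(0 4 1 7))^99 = ((0 5 2 4 9 8 3 10))^99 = (0 4 3 5 9 10 2 8)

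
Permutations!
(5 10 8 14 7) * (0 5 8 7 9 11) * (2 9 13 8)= (0 5 10 7 2 9 11)(8 14 13)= [5, 1, 9, 3, 4, 10, 6, 2, 14, 11, 7, 0, 12, 8, 13]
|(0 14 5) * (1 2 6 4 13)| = 15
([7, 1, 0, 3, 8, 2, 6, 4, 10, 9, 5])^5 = (0 5 8 7 2 10 4)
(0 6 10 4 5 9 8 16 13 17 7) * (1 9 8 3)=[6, 9, 2, 1, 5, 8, 10, 0, 16, 3, 4, 11, 12, 17, 14, 15, 13, 7]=(0 6 10 4 5 8 16 13 17 7)(1 9 3)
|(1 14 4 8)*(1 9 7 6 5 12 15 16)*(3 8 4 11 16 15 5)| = 20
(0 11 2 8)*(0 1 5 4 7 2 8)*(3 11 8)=(0 8 1 5 4 7 2)(3 11)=[8, 5, 0, 11, 7, 4, 6, 2, 1, 9, 10, 3]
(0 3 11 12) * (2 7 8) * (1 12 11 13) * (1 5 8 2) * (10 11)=(0 3 13 5 8 1 12)(2 7)(10 11)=[3, 12, 7, 13, 4, 8, 6, 2, 1, 9, 11, 10, 0, 5]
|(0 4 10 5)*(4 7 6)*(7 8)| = 7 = |(0 8 7 6 4 10 5)|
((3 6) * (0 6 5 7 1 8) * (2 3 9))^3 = ((0 6 9 2 3 5 7 1 8))^3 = (0 2 7)(1 6 3)(5 8 9)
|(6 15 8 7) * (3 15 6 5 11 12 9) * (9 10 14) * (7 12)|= 21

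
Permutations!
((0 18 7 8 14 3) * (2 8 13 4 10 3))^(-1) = (0 3 10 4 13 7 18)(2 14 8)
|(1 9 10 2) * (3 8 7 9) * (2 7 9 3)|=|(1 2)(3 8 9 10 7)|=10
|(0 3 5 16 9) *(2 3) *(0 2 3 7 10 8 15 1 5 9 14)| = 12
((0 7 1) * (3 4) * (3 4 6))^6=((0 7 1)(3 6))^6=(7)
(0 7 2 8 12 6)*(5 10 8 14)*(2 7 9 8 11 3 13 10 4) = (0 9 8 12 6)(2 14 5 4)(3 13 10 11) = [9, 1, 14, 13, 2, 4, 0, 7, 12, 8, 11, 3, 6, 10, 5]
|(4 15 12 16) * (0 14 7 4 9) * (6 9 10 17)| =|(0 14 7 4 15 12 16 10 17 6 9)| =11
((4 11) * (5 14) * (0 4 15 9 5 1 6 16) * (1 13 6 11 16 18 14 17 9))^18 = (6 14)(13 18)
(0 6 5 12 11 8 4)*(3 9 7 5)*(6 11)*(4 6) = (0 11 8 6 3 9 7 5 12 4) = [11, 1, 2, 9, 0, 12, 3, 5, 6, 7, 10, 8, 4]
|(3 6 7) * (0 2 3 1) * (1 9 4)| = 8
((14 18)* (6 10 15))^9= (14 18)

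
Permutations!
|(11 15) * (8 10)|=2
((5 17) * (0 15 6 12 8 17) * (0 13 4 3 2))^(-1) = ((0 15 6 12 8 17 5 13 4 3 2))^(-1) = (0 2 3 4 13 5 17 8 12 6 15)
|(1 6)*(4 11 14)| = |(1 6)(4 11 14)| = 6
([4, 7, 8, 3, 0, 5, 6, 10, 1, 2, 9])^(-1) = (0 4)(1 8 2 9 10 7)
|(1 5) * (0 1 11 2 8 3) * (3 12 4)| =9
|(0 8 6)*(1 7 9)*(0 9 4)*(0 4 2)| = 7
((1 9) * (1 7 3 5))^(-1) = (1 5 3 7 9)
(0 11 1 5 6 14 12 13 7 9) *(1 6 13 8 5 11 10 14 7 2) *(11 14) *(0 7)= (0 10 11 6)(1 14 12 8 5 13 2)(7 9)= [10, 14, 1, 3, 4, 13, 0, 9, 5, 7, 11, 6, 8, 2, 12]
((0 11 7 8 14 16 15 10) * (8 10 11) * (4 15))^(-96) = (0 16 11)(4 7 8)(10 14 15)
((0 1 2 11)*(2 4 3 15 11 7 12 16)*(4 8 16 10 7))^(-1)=(0 11 15 3 4 2 16 8 1)(7 10 12)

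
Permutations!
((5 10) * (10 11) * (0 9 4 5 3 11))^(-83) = ((0 9 4 5)(3 11 10))^(-83) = (0 9 4 5)(3 11 10)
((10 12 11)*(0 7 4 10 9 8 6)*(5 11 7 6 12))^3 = (0 6)(4 11 12 10 9 7 5 8)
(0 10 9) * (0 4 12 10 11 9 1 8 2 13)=(0 11 9 4 12 10 1 8 2 13)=[11, 8, 13, 3, 12, 5, 6, 7, 2, 4, 1, 9, 10, 0]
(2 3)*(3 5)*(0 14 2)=(0 14 2 5 3)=[14, 1, 5, 0, 4, 3, 6, 7, 8, 9, 10, 11, 12, 13, 2]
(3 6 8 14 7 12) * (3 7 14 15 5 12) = (3 6 8 15 5 12 7) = [0, 1, 2, 6, 4, 12, 8, 3, 15, 9, 10, 11, 7, 13, 14, 5]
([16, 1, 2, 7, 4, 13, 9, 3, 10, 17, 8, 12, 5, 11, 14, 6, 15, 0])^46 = [9, 1, 2, 3, 4, 11, 16, 7, 8, 15, 10, 5, 13, 12, 14, 0, 17, 6]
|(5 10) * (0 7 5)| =|(0 7 5 10)| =4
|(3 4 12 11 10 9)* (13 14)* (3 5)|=14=|(3 4 12 11 10 9 5)(13 14)|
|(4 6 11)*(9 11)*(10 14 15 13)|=|(4 6 9 11)(10 14 15 13)|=4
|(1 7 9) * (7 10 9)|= 3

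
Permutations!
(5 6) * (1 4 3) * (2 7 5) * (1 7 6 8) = (1 4 3 7 5 8)(2 6) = [0, 4, 6, 7, 3, 8, 2, 5, 1]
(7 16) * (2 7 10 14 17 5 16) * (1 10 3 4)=(1 10 14 17 5 16 3 4)(2 7)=[0, 10, 7, 4, 1, 16, 6, 2, 8, 9, 14, 11, 12, 13, 17, 15, 3, 5]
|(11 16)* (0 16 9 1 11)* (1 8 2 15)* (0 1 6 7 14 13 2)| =6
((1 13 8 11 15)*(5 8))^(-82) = (1 5 11)(8 15 13)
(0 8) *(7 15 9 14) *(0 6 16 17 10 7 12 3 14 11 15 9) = [8, 1, 2, 14, 4, 5, 16, 9, 6, 11, 7, 15, 3, 13, 12, 0, 17, 10] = (0 8 6 16 17 10 7 9 11 15)(3 14 12)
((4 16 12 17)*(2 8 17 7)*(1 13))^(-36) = ((1 13)(2 8 17 4 16 12 7))^(-36) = (2 7 12 16 4 17 8)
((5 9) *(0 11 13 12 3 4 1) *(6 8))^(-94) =((0 11 13 12 3 4 1)(5 9)(6 8))^(-94) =(0 3 11 4 13 1 12)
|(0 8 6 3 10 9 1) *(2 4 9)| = |(0 8 6 3 10 2 4 9 1)| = 9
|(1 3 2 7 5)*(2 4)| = 6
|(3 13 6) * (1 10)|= 6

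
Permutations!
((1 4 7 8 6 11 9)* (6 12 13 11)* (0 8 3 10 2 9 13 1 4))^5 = (0 8 12 1)(2 10 3 7 4 9)(11 13)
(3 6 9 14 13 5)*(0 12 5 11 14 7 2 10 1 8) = (0 12 5 3 6 9 7 2 10 1 8)(11 14 13) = [12, 8, 10, 6, 4, 3, 9, 2, 0, 7, 1, 14, 5, 11, 13]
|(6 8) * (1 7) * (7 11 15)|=4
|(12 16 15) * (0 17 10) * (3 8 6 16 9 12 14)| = |(0 17 10)(3 8 6 16 15 14)(9 12)| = 6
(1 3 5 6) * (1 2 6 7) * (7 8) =(1 3 5 8 7)(2 6) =[0, 3, 6, 5, 4, 8, 2, 1, 7]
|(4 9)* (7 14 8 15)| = |(4 9)(7 14 8 15)| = 4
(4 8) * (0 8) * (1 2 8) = (0 1 2 8 4) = [1, 2, 8, 3, 0, 5, 6, 7, 4]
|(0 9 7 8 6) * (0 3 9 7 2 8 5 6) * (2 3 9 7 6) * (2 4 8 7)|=9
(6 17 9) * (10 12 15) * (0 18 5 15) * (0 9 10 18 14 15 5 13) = (0 14 15 18 13)(6 17 10 12 9) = [14, 1, 2, 3, 4, 5, 17, 7, 8, 6, 12, 11, 9, 0, 15, 18, 16, 10, 13]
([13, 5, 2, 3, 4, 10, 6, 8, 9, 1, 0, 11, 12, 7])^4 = (0 9)(1 13)(5 7)(8 10)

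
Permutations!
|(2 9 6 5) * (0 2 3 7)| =|(0 2 9 6 5 3 7)| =7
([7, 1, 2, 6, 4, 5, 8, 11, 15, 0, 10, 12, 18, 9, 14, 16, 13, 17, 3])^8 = [15, 1, 2, 7, 4, 5, 11, 16, 12, 8, 10, 13, 9, 6, 14, 18, 3, 17, 0]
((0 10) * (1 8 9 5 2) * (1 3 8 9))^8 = (10)(1 5 3)(2 8 9)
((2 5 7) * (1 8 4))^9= (8)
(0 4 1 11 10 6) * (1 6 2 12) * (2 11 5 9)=[4, 5, 12, 3, 6, 9, 0, 7, 8, 2, 11, 10, 1]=(0 4 6)(1 5 9 2 12)(10 11)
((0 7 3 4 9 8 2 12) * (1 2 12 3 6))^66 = ((0 7 6 1 2 3 4 9 8 12))^66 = (0 4 6 8 2)(1 12 3 7 9)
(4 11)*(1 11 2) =(1 11 4 2) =[0, 11, 1, 3, 2, 5, 6, 7, 8, 9, 10, 4]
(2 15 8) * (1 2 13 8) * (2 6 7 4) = [0, 6, 15, 3, 2, 5, 7, 4, 13, 9, 10, 11, 12, 8, 14, 1] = (1 6 7 4 2 15)(8 13)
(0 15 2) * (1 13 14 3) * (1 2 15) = (15)(0 1 13 14 3 2) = [1, 13, 0, 2, 4, 5, 6, 7, 8, 9, 10, 11, 12, 14, 3, 15]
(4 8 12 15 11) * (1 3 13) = (1 3 13)(4 8 12 15 11) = [0, 3, 2, 13, 8, 5, 6, 7, 12, 9, 10, 4, 15, 1, 14, 11]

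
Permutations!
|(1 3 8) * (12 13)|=6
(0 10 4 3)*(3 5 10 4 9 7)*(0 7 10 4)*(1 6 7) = (1 6 7 3)(4 5)(9 10) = [0, 6, 2, 1, 5, 4, 7, 3, 8, 10, 9]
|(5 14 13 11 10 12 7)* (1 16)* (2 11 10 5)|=8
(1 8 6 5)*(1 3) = (1 8 6 5 3) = [0, 8, 2, 1, 4, 3, 5, 7, 6]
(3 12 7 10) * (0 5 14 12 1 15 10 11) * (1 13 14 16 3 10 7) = (0 5 16 3 13 14 12 1 15 7 11) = [5, 15, 2, 13, 4, 16, 6, 11, 8, 9, 10, 0, 1, 14, 12, 7, 3]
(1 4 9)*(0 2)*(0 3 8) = (0 2 3 8)(1 4 9) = [2, 4, 3, 8, 9, 5, 6, 7, 0, 1]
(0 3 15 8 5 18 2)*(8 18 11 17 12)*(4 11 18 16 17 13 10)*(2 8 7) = (0 3 15 16 17 12 7 2)(4 11 13 10)(5 18 8) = [3, 1, 0, 15, 11, 18, 6, 2, 5, 9, 4, 13, 7, 10, 14, 16, 17, 12, 8]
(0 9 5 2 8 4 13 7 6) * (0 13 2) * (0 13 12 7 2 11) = (0 9 5 13 2 8 4 11)(6 12 7) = [9, 1, 8, 3, 11, 13, 12, 6, 4, 5, 10, 0, 7, 2]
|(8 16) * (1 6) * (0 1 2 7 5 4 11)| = 8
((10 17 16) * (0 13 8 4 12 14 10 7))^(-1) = ((0 13 8 4 12 14 10 17 16 7))^(-1) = (0 7 16 17 10 14 12 4 8 13)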